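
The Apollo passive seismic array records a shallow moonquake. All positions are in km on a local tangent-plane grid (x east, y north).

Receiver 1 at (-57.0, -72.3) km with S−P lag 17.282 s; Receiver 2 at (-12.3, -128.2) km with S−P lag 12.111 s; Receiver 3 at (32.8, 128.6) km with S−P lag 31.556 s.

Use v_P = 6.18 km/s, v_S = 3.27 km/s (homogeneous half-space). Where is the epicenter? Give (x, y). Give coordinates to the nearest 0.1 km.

x ≈ 61.9 km, y ≈ -88.6 km

Distance from S−P lag: d = Δt · v_P v_S / (v_P − v_S) = Δt · (6.18·3.27)/(6.18−3.27) ≈ 6.9445·Δt.
So d_Receiver 1 = 120.02, d_Receiver 2 = 84.11, d_Receiver 3 = 219.14 km.
Circle about each station: (x + 57.0)² + (y + 72.3)² = 120.02²; (x + 12.3)² + (y + 128.2)² = 84.11²; (x − 32.8)² + (y − 128.6)² = 219.14².
Subtracting the Receiver 1 equation from the Receiver 2 and Receiver 3 equations removes the quadratic terms:
89.4 x − 111.8 y = 15440.55
179.6 x + 401.8 y = -24480.03
Solving the 2×2 system: x ≈ 61.9, y ≈ -88.6 km.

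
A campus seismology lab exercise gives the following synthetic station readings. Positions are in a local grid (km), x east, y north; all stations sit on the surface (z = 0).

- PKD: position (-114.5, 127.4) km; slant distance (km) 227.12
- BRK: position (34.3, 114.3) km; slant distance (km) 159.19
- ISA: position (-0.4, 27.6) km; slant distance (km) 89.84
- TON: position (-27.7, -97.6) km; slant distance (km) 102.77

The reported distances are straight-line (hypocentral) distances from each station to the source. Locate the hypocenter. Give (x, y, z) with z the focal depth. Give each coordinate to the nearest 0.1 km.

(34.3, -35.6, 53.6)

Each station gives a sphere (x−x_i)² + (y−y_i)² + z² = d_i² (stations at z=0).
Subtracting the PKD sphere from BRK and ISA: z² cancels, leaving linear equations in x and y:
297.6 x − 26.2 y = 11142.01
228.2 x − 199.6 y = 14933.18
Solving: x ≈ 34.306, y ≈ -35.594 km (keep extra digits for the depth step; rounded: 34.3, -35.6).
Then from the PKD sphere: z² = 227.12² − (x + 114.5)² − (y − 127.4)² with x = 34.306, y = -35.594, so z ≈ 53.602 ≈ 53.6 km.
Check against TON (with the unrounded solution): distance 102.78 ≈ 102.77 km. ✓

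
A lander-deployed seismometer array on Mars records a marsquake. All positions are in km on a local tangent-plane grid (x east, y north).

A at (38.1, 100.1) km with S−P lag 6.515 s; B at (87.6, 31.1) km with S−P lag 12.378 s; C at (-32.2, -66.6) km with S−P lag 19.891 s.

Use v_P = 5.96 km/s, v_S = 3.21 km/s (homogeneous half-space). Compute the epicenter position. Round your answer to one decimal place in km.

Distance from S−P lag: d = Δt · v_P v_S / (v_P − v_S) = Δt · (5.96·3.21)/(5.96−3.21) ≈ 6.9569·Δt.
So d_A = 45.32, d_B = 86.11, d_C = 138.38 km.
Circle about each station: (x − 38.1)² + (y − 100.1)² = 45.32²; (x − 87.6)² + (y − 31.1)² = 86.11²; (x + 32.2)² + (y + 66.6)² = 138.38².
Subtracting pairs of circle equations eliminates x²+y² and gives linear equations (the radical axes):
99.0 x − 138.0 y = -8191.68
-140.6 x − 333.4 y = -23094.34
Solving the 2×2 system: x ≈ 8.7, y ≈ 65.6 km.

(8.7, 65.6)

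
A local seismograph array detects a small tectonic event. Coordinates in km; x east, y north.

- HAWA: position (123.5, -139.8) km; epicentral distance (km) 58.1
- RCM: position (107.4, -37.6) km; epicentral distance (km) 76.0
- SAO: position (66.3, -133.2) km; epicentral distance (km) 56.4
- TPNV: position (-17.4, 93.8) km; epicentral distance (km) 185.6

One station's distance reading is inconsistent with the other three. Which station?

HAWA

Solve using three stations at a time. Using RCM, SAO, TPNV (subtract circle equations pairwise → linear system) gives (x, y) ≈ (45.0, -81.0).
Distances from that point to each station vs reported:
  HAWA: calculated 98.1 vs reported 58.1 → residual 40.0 km
  RCM: calculated 76.0 vs reported 76.0 → residual 0.0 km
  SAO: calculated 56.4 vs reported 56.4 → residual 0.0 km
  TPNV: calculated 185.6 vs reported 185.6 → residual 0.0 km
RCM, SAO, TPNV are mutually consistent (residuals ≈ 0); HAWA is off by 40.0 km.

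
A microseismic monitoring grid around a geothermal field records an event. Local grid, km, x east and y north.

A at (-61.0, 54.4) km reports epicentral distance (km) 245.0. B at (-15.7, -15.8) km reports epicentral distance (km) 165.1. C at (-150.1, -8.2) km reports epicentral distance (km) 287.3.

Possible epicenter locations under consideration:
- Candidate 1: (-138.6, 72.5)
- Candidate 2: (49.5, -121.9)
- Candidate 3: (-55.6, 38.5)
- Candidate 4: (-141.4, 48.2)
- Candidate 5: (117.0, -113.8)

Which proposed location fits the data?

For each candidate, compare |candidate − station| to the reported distance:
Candidate 1: residuals A 165.3, B 13.8, C 205.8 → max 205.8 km
Candidate 2: residuals A 36.9, B 40.6, C 57.6 → max 57.6 km
Candidate 3: residuals A 228.2, B 97.7, C 181.9 → max 228.2 km
Candidate 4: residuals A 164.4, B 24.0, C 230.2 → max 230.2 km
Candidate 5: residuals A 0.1, B 0.1, C 0.1 → max 0.1 km
Only Candidate 5 has all residuals ≈ 0.

Candidate 5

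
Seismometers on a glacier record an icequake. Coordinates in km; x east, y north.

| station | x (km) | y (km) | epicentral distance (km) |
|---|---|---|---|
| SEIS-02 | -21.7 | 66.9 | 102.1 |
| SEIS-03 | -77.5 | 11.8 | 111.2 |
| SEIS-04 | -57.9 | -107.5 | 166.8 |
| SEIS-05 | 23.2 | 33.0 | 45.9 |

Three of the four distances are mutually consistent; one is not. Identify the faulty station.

Solve using three stations at a time. Using SEIS-02, SEIS-04, SEIS-05 (subtract circle equations pairwise → linear system) gives (x, y) ≈ (62.0, 8.4).
Distances from that point to each station vs reported:
  SEIS-02: calculated 102.1 vs reported 102.1 → residual 0.0 km
  SEIS-03: calculated 139.6 vs reported 111.2 → residual 28.4 km
  SEIS-04: calculated 166.8 vs reported 166.8 → residual 0.0 km
  SEIS-05: calculated 45.9 vs reported 45.9 → residual 0.0 km
SEIS-02, SEIS-04, SEIS-05 are mutually consistent (residuals ≈ 0); SEIS-03 is off by 28.4 km.

SEIS-03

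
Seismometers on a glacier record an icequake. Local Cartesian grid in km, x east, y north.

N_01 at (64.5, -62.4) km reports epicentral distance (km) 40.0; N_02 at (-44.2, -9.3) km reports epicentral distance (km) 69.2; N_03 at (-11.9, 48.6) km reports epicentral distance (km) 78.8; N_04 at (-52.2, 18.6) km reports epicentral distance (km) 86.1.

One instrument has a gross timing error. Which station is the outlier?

N_01

Solve using three stations at a time. Using N_02, N_03, N_04 (subtract circle equations pairwise → linear system) gives (x, y) ≈ (24.0, -21.7).
Distances from that point to each station vs reported:
  N_01: calculated 57.4 vs reported 40.0 → residual 17.4 km
  N_02: calculated 69.3 vs reported 69.2 → residual 0.1 km
  N_03: calculated 78.9 vs reported 78.8 → residual 0.1 km
  N_04: calculated 86.2 vs reported 86.1 → residual 0.1 km
N_02, N_03, N_04 are mutually consistent (residuals ≈ 0); N_01 is off by 17.4 km.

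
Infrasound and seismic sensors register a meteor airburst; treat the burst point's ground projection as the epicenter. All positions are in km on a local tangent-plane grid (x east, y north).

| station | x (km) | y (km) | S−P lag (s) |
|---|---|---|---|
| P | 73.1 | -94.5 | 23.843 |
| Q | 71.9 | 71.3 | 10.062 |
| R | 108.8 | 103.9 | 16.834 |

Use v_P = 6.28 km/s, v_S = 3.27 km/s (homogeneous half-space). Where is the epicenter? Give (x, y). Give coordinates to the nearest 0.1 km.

Distance from S−P lag: d = Δt · v_P v_S / (v_P − v_S) = Δt · (6.28·3.27)/(6.28−3.27) ≈ 6.8225·Δt.
So d_P = 162.67, d_Q = 68.65, d_R = 114.85 km.
Circle about each station: (x − 73.1)² + (y + 94.5)² = 162.67²; (x − 71.9)² + (y − 71.3)² = 68.65²; (x − 108.8)² + (y − 103.9)² = 114.85².
Subtracting pairs of circle equations eliminates x²+y² and gives linear equations (the radical axes):
-2.4 x + 331.6 y = 17728.15
71.4 x + 396.8 y = 21629.80
Solving the 2×2 system: x ≈ 5.6, y ≈ 53.5 km.
Check against P (with the unrounded x, y): √((x − 73.1)²+(y + 94.5)²) = 162.67 ≈ 162.67 km. ✓

(5.6, 53.5)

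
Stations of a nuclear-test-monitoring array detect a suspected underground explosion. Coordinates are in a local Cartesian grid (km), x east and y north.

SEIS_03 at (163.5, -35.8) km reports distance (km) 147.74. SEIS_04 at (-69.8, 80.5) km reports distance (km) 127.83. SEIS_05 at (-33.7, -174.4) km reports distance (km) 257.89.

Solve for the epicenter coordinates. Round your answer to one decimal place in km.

57.3 km east, 66.9 km north

Circle about each station: (x − 163.5)² + (y + 35.8)² = 147.74²; (x + 69.8)² + (y − 80.5)² = 127.83²; (x + 33.7)² + (y + 174.4)² = 257.89².
Subtracting the SEIS_03 equation from the SEIS_04 and SEIS_05 equations removes the quadratic terms:
-466.6 x + 232.6 y = -11175.00
-394.4 x − 277.2 y = -41142.98
Solving the 2×2 system: x ≈ 57.3, y ≈ 66.9 km.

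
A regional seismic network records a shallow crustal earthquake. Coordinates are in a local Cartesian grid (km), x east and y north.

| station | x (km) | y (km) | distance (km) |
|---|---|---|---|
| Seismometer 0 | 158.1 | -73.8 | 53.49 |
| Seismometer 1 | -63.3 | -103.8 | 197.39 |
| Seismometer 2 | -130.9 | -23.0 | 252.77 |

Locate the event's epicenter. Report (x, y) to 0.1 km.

121.6 km east, -34.7 km north

Circle about each station: (x − 158.1)² + (y + 73.8)² = 53.49²; (x + 63.3)² + (y + 103.8)² = 197.39²; (x + 130.9)² + (y + 23.0)² = 252.77².
Subtracting pairs of circle equations eliminates x²+y² and gives linear equations (the radical axes):
-442.8 x − 60.0 y = -51762.35
-578.0 x + 101.6 y = -73809.73
Solving the 2×2 system: x ≈ 121.6, y ≈ -34.7 km.
Check against Seismometer 0 (with the unrounded x, y): √((x − 158.1)²+(y + 73.8)²) = 53.49 ≈ 53.49 km. ✓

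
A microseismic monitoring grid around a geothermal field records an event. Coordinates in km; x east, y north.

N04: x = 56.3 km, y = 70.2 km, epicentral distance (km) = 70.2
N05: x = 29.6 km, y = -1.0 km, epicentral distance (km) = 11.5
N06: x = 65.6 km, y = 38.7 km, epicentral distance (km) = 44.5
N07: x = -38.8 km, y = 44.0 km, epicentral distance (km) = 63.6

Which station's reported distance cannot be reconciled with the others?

Solve using three stations at a time. Using N04, N05, N06 (subtract circle equations pairwise → linear system) gives (x, y) ≈ (40.8, 1.7).
Distances from that point to each station vs reported:
  N04: calculated 70.2 vs reported 70.2 → residual 0.0 km
  N05: calculated 11.6 vs reported 11.5 → residual 0.1 km
  N06: calculated 44.5 vs reported 44.5 → residual 0.0 km
  N07: calculated 90.2 vs reported 63.6 → residual 26.6 km
N04, N05, N06 are mutually consistent (residuals ≈ 0); N07 is off by 26.6 km.

N07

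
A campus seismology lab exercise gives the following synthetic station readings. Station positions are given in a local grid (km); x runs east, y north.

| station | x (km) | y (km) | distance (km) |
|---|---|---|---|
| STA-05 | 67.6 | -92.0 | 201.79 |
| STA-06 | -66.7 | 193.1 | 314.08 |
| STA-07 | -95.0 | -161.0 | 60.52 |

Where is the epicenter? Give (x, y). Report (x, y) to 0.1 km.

x ≈ -133.0 km, y ≈ -113.9 km

Circle about each station: (x − 67.6)² + (y + 92.0)² = 201.79²; (x + 66.7)² + (y − 193.1)² = 314.08²; (x + 95.0)² + (y + 161.0)² = 60.52².
Subtracting the STA-05 equation from the STA-06 and STA-07 equations removes the quadratic terms:
-268.6 x + 570.2 y = -29224.30
-325.2 x − 138.0 y = 58968.77
Solving the 2×2 system: x ≈ -133.0, y ≈ -113.9 km.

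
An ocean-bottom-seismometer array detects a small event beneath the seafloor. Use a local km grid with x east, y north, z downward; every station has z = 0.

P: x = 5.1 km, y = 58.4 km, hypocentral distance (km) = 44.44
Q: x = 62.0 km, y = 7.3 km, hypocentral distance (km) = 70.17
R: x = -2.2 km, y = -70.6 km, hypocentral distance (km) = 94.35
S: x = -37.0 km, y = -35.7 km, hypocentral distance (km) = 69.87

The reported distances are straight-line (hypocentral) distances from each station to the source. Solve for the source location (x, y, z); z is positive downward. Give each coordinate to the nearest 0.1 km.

Each station gives a sphere (x−x_i)² + (y−y_i)² + z² = d_i² (stations at z=0).
Subtracting the P sphere from Q and R: z² cancels, leaving linear equations in x and y:
113.8 x − 102.2 y = -2488.20
-14.6 x − 258.0 y = -5374.38
Solving: x ≈ -3.004, y ≈ 21.001 km (keep extra digits for the depth step; rounded: -3.0, 21.0).
Then from the P sphere: z² = 44.44² − (x − 5.1)² − (y − 58.4)² with x = -3.004, y = 21.001, so z ≈ 22.595 ≈ 22.6 km.

(-3.0, 21.0, 22.6)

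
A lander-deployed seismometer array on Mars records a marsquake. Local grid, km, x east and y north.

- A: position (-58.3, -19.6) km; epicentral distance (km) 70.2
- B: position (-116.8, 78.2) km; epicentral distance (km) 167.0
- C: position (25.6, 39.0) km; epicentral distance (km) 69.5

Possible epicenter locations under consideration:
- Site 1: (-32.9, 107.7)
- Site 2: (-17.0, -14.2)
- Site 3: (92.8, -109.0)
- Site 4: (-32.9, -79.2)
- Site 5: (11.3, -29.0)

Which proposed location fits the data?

Site 5

For each candidate, compare |candidate − station| to the reported distance:
Site 1: residuals A 59.6, B 78.1, C 20.7 → max 78.1 km
Site 2: residuals A 28.5, B 31.0, C 1.3 → max 31.0 km
Site 3: residuals A 105.4, B 114.0, C 93.0 → max 114.0 km
Site 4: residuals A 5.4, B 11.4, C 62.4 → max 62.4 km
Site 5: residuals A 0.0, B 0.0, C 0.0 → max 0.0 km
Only Site 5 has all residuals ≈ 0.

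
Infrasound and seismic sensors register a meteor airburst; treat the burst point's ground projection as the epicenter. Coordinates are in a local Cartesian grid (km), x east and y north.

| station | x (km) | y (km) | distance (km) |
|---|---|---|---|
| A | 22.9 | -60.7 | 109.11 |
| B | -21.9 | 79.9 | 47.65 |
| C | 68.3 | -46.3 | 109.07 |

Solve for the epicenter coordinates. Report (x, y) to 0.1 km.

Circle about each station: (x − 22.9)² + (y + 60.7)² = 109.11²; (x + 21.9)² + (y − 79.9)² = 47.65²; (x − 68.3)² + (y + 46.3)² = 109.07².
Subtracting pairs of circle equations eliminates x²+y² and gives linear equations (the radical axes):
-89.6 x + 281.2 y = 12289.19
90.8 x + 28.8 y = 2608.41
Solving the 2×2 system: x ≈ 13.5, y ≈ 48.0 km.

13.5 km east, 48.0 km north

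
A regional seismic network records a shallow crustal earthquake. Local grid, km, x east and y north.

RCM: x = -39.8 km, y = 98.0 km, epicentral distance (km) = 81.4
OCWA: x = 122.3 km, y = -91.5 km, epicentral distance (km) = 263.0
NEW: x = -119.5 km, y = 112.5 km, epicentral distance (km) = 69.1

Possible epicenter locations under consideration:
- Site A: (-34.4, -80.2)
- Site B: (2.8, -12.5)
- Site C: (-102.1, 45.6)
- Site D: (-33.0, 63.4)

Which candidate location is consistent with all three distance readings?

Site C

For each candidate, compare |candidate − station| to the reported distance:
Site A: residuals RCM 96.9, OCWA 105.9, NEW 141.6 → max 141.6 km
Site B: residuals RCM 37.0, OCWA 119.7, NEW 105.8 → max 119.7 km
Site C: residuals RCM 0.0, OCWA 0.0, NEW 0.0 → max 0.0 km
Site D: residuals RCM 46.1, OCWA 43.7, NEW 30.4 → max 46.1 km
Only Site C has all residuals ≈ 0.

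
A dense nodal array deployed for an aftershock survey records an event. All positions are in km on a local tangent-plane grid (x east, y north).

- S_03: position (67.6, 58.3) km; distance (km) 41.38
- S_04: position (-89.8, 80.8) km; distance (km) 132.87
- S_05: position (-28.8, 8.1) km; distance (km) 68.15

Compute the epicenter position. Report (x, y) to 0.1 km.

(34.4, 33.6)

Circle about each station: (x − 67.6)² + (y − 58.3)² = 41.38²; (x + 89.8)² + (y − 80.8)² = 132.87²; (x + 28.8)² + (y − 8.1)² = 68.15².
Subtracting the S_03 equation from the S_04 and S_05 equations removes the quadratic terms:
-314.8 x + 45.0 y = -9318.10
-192.8 x − 100.4 y = -10005.72
Solving the 2×2 system: x ≈ 34.4, y ≈ 33.6 km.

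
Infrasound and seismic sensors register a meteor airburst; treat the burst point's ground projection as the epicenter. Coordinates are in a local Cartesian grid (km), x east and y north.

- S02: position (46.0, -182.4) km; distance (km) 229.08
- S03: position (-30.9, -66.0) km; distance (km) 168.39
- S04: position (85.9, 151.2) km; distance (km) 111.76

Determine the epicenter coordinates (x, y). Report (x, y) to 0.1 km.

(99.7, 40.3)

Circle about each station: (x − 46.0)² + (y + 182.4)² = 229.08²; (x + 30.9)² + (y + 66.0)² = 168.39²; (x − 85.9)² + (y − 151.2)² = 111.76².
Subtracting pairs of circle equations eliminates x²+y² and gives linear equations (the radical axes):
-153.8 x + 232.8 y = -5952.50
79.8 x + 667.2 y = 34841.84
Solving the 2×2 system: x ≈ 99.7, y ≈ 40.3 km.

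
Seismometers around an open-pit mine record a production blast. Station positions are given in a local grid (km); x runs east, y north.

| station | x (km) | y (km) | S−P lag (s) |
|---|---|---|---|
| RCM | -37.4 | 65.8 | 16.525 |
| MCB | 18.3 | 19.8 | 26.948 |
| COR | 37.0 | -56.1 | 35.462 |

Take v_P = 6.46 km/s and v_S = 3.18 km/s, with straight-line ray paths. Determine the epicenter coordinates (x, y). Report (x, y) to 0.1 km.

Distance from S−P lag: d = Δt · v_P v_S / (v_P − v_S) = Δt · (6.46·3.18)/(6.46−3.18) ≈ 6.2630·Δt.
So d_RCM = 103.50, d_MCB = 168.78, d_COR = 222.10 km.
Circle about each station: (x + 37.4)² + (y − 65.8)² = 103.50²; (x − 18.3)² + (y − 19.8)² = 168.78²; (x − 37.0)² + (y + 56.1)² = 222.10².
Subtracting the RCM equation from the MCB and COR equations removes the quadratic terms:
111.4 x − 92.0 y = -22775.91
148.8 x − 243.8 y = -39828.35
Solving the 2×2 system: x ≈ -140.2, y ≈ 77.8 km.

(-140.2, 77.8)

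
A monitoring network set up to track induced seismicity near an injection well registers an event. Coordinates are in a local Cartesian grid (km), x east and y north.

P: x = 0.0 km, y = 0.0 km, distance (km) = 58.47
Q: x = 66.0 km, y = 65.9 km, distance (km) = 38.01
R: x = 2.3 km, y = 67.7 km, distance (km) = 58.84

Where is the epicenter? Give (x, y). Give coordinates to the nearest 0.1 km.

x ≈ 49.0 km, y ≈ 31.9 km

Circle about each station: x² + y² = 58.47²; (x − 66.0)² + (y − 65.9)² = 38.01²; (x − 2.3)² + (y − 67.7)² = 58.84².
Subtracting the P equation from the Q and R equations removes the quadratic terms:
132.0 x + 131.8 y = 10672.79
4.6 x + 135.4 y = 4545.18
Solving the 2×2 system: x ≈ 49.0, y ≈ 31.9 km.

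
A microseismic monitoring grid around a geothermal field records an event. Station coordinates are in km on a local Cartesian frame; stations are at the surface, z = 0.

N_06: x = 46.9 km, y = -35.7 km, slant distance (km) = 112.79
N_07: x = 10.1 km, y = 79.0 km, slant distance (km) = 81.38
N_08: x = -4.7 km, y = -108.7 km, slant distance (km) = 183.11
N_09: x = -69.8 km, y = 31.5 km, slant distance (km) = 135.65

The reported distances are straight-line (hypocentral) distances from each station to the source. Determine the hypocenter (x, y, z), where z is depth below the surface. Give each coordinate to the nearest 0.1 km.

Each station gives a sphere (x−x_i)² + (y−y_i)² + z² = d_i² (stations at z=0).
Subtracting the N_06 sphere from N_07 and N_08: z² cancels, leaving linear equations in x and y:
-73.6 x + 229.4 y = 8967.79
-103.2 x − 146.0 y = -12444.01
Solving: x ≈ 44.898, y ≈ 53.497 km (keep extra digits for the depth step; rounded: 44.9, 53.5).
Then from the N_06 sphere: z² = 112.79² − (x − 46.9)² − (y + 35.7)² with x = 44.898, y = 53.497, so z ≈ 69.003 ≈ 69.0 km.

(44.9, 53.5, 69.0)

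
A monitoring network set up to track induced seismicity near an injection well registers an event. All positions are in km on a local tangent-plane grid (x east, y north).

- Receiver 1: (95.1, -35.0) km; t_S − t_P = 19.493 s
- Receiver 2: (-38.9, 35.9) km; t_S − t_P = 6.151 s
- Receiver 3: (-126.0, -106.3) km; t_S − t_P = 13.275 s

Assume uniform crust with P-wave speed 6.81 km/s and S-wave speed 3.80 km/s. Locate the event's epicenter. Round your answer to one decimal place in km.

Distance from S−P lag: d = Δt · v_P v_S / (v_P − v_S) = Δt · (6.81·3.80)/(6.81−3.80) ≈ 8.5973·Δt.
So d_Receiver 1 = 167.59, d_Receiver 2 = 52.88, d_Receiver 3 = 114.13 km.
Circle about each station: (x − 95.1)² + (y + 35.0)² = 167.59²; (x + 38.9)² + (y − 35.9)² = 52.88²; (x + 126.0)² + (y + 106.3)² = 114.13².
Subtracting the Receiver 1 equation from the Receiver 2 and Receiver 3 equations removes the quadratic terms:
-268.0 x + 141.8 y = 17823.12
-442.2 x − 142.6 y = 31967.43
Solving the 2×2 system: x ≈ -70.1, y ≈ -6.8 km.
Check against Receiver 1 (with the unrounded x, y): √((x − 95.1)²+(y + 35.0)²) = 167.59 ≈ 167.59 km. ✓

(-70.1, -6.8)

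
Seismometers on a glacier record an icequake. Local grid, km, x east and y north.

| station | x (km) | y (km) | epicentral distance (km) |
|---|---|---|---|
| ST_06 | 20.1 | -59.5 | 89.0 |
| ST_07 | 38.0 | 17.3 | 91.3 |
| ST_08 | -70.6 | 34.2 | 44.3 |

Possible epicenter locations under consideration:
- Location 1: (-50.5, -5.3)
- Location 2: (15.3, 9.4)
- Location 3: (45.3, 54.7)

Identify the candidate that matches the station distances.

Location 1

For each candidate, compare |candidate − station| to the reported distance:
Location 1: residuals ST_06 0.0, ST_07 0.0, ST_08 0.0 → max 0.0 km
Location 2: residuals ST_06 19.9, ST_07 67.3, ST_08 45.1 → max 67.3 km
Location 3: residuals ST_06 27.9, ST_07 53.2, ST_08 73.4 → max 73.4 km
Only Location 1 has all residuals ≈ 0.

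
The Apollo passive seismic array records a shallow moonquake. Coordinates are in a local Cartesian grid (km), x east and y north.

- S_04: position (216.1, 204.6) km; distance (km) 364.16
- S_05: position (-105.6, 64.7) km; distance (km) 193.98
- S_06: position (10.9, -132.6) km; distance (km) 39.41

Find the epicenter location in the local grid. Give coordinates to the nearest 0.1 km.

6.8 km east, -93.4 km north

Circle about each station: (x − 216.1)² + (y − 204.6)² = 364.16²; (x + 105.6)² + (y − 64.7)² = 193.98²; (x − 10.9)² + (y + 132.6)² = 39.41².
Subtracting pairs of circle equations eliminates x²+y² and gives linear equations (the radical axes):
-643.4 x − 279.8 y = 21761.35
-410.4 x − 674.4 y = 60200.56
Solving the 2×2 system: x ≈ 6.8, y ≈ -93.4 km.
Check against S_04 (with the unrounded x, y): √((x − 216.1)²+(y − 204.6)²) = 364.16 ≈ 364.16 km. ✓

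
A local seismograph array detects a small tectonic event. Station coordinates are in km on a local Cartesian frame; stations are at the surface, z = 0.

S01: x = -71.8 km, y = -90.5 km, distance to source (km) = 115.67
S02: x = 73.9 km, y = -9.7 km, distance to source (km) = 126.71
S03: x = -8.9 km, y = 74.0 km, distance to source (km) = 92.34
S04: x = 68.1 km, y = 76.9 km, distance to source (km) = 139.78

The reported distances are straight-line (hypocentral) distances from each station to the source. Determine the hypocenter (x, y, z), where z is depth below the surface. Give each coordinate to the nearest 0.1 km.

x ≈ -39.3 km, y ≈ 6.1 km, depth ≈ 54.7 km

Each station gives a sphere (x−x_i)² + (y−y_i)² + z² = d_i² (stations at z=0).
Subtracting the S01 sphere from S02 and S03: z² cancels, leaving linear equations in x and y:
291.4 x + 161.6 y = -10466.07
125.8 x + 329.0 y = -2937.41
Solving: x ≈ -39.298, y ≈ 6.098 km (keep extra digits for the depth step; rounded: -39.3, 6.1).
Then from the S01 sphere: z² = 115.67² − (x + 71.8)² − (y + 90.5)² with x = -39.298, y = 6.098, so z ≈ 54.699 ≈ 54.7 km.
Check against S04 (with the unrounded solution): distance 139.78 ≈ 139.78 km. ✓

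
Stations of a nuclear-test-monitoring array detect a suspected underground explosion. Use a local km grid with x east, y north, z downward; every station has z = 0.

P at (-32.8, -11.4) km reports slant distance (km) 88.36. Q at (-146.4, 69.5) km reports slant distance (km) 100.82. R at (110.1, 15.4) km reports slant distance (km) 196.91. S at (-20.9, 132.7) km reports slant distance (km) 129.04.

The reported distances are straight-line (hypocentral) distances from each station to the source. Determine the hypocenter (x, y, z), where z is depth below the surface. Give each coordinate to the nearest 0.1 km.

x ≈ -75.7 km, y ≈ 34.0 km, depth ≈ 62.5 km

Each station gives a sphere (x−x_i)² + (y−y_i)² + z² = d_i² (stations at z=0).
Subtracting the P sphere from Q and R: z² cancels, leaving linear equations in x and y:
-227.2 x + 161.8 y = 22700.23
285.8 x + 53.6 y = -19812.69
Solving: x ≈ -75.700, y ≈ 34.000 km (keep extra digits for the depth step; rounded: -75.7, 34.0).
Then from the P sphere: z² = 88.36² − (x + 32.8)² − (y + 11.4)² with x = -75.700, y = 34.000, so z ≈ 62.497 ≈ 62.5 km.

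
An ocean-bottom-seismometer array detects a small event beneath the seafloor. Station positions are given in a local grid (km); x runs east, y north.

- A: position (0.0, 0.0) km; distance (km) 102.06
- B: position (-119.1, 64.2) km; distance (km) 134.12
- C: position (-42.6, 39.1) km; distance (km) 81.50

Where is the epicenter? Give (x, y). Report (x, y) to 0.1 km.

Circle about each station: x² + y² = 102.06²; (x + 119.1)² + (y − 64.2)² = 134.12²; (x + 42.6)² + (y − 39.1)² = 81.50².
Subtracting the A equation from the B and C equations removes the quadratic terms:
-238.2 x + 128.4 y = 10734.52
-85.2 x + 78.2 y = 7117.56
Solving the 2×2 system: x ≈ 9.7, y ≈ 101.6 km.

9.7 km east, 101.6 km north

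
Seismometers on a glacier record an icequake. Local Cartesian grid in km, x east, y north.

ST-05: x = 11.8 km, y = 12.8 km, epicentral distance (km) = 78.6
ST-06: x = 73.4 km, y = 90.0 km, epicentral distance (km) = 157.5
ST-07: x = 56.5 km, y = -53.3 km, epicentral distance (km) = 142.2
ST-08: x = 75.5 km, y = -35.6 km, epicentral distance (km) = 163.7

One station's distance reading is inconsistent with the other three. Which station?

Solve using three stations at a time. Using ST-05, ST-06, ST-07 (subtract circle equations pairwise → linear system) gives (x, y) ≈ (-66.6, 17.9).
Distances from that point to each station vs reported:
  ST-05: calculated 78.5 vs reported 78.6 → residual 0.1 km
  ST-06: calculated 157.5 vs reported 157.5 → residual 0.0 km
  ST-07: calculated 142.2 vs reported 142.2 → residual 0.0 km
  ST-08: calculated 151.8 vs reported 163.7 → residual 11.9 km
ST-05, ST-06, ST-07 are mutually consistent (residuals ≈ 0); ST-08 is off by 11.9 km.

ST-08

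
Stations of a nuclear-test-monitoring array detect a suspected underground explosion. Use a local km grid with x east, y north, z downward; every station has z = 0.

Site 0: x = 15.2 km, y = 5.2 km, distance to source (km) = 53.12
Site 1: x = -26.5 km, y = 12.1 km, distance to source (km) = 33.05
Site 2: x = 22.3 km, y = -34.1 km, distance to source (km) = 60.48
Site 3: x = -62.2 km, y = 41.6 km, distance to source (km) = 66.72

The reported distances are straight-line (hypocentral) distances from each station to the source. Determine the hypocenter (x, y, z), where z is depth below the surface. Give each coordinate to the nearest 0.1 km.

Each station gives a sphere (x−x_i)² + (y−y_i)² + z² = d_i² (stations at z=0).
Subtracting the Site 0 sphere from Site 1 and Site 2: z² cancels, leaving linear equations in x and y:
-83.4 x + 13.8 y = 2320.01
14.2 x − 78.6 y = 565.92
Solving: x ≈ -29.903, y ≈ -12.602 km (keep extra digits for the depth step; rounded: -29.9, -12.6).
Then from the Site 0 sphere: z² = 53.12² − (x − 15.2)² − (y − 5.2)² with x = -29.903, y = -12.602, so z ≈ 21.692 ≈ 21.7 km.

(-29.9, -12.6, 21.7)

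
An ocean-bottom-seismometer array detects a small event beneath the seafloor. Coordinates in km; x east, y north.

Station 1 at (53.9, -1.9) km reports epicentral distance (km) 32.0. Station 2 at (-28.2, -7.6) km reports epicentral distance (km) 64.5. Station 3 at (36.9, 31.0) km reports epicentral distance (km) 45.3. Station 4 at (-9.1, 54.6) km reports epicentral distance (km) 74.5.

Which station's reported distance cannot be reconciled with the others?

Station 2

Solve using three stations at a time. Using Station 1, Station 3, Station 4 (subtract circle equations pairwise → linear system) gives (x, y) ≈ (23.6, -12.3).
Distances from that point to each station vs reported:
  Station 1: calculated 32.0 vs reported 32.0 → residual 0.0 km
  Station 2: calculated 52.1 vs reported 64.5 → residual 12.4 km
  Station 3: calculated 45.3 vs reported 45.3 → residual 0.0 km
  Station 4: calculated 74.5 vs reported 74.5 → residual 0.0 km
Station 1, Station 3, Station 4 are mutually consistent (residuals ≈ 0); Station 2 is off by 12.4 km.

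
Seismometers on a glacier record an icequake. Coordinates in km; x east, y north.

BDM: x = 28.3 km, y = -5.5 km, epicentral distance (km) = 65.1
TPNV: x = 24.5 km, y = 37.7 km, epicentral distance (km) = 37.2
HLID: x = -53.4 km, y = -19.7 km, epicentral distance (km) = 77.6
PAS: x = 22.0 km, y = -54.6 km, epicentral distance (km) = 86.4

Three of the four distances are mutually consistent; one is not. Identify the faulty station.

Solve using three stations at a time. Using BDM, TPNV, HLID (subtract circle equations pairwise → linear system) gives (x, y) ≈ (-11.8, 45.8).
Distances from that point to each station vs reported:
  BDM: calculated 65.1 vs reported 65.1 → residual 0.0 km
  TPNV: calculated 37.2 vs reported 37.2 → residual 0.0 km
  HLID: calculated 77.6 vs reported 77.6 → residual 0.0 km
  PAS: calculated 105.9 vs reported 86.4 → residual 19.5 km
BDM, TPNV, HLID are mutually consistent (residuals ≈ 0); PAS is off by 19.5 km.

PAS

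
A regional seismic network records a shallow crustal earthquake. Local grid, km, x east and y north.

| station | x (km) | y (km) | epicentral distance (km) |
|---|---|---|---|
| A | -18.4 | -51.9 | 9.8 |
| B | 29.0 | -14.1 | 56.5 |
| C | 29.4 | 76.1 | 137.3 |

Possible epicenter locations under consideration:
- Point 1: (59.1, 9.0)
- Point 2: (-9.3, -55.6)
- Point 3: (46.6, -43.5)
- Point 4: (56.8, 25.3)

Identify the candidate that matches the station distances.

For each candidate, compare |candidate − station| to the reported distance:
Point 1: residuals A 88.8, B 18.6, C 63.9 → max 88.8 km
Point 2: residuals A 0.0, B 0.0, C 0.0 → max 0.0 km
Point 3: residuals A 55.7, B 22.2, C 16.5 → max 55.7 km
Point 4: residuals A 98.0, B 8.3, C 79.6 → max 98.0 km
Only Point 2 has all residuals ≈ 0.

Point 2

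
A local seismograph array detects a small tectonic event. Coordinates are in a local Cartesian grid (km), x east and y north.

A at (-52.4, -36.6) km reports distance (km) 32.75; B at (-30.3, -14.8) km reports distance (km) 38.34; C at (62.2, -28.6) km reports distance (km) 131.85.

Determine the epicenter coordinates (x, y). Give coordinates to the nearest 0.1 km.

(-68.0, -7.8)

Circle about each station: (x + 52.4)² + (y + 36.6)² = 32.75²; (x + 30.3)² + (y + 14.8)² = 38.34²; (x − 62.2)² + (y + 28.6)² = 131.85².
Subtracting the A equation from the B and C equations removes the quadratic terms:
44.2 x + 43.6 y = -3345.58
229.2 x + 16.0 y = -15710.38
Solving the 2×2 system: x ≈ -68.0, y ≈ -7.8 km.
Check against A (with the unrounded x, y): √((x + 52.4)²+(y + 36.6)²) = 32.76 ≈ 32.75 km. ✓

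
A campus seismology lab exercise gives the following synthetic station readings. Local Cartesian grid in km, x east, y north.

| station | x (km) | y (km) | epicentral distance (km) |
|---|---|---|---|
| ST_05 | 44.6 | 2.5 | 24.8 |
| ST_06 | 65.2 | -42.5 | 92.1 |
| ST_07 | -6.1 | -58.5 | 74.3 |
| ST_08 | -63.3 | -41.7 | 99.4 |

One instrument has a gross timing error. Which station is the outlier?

Solve using three stations at a time. Using ST_05, ST_07, ST_08 (subtract circle equations pairwise → linear system) gives (x, y) ≈ (21.2, 10.6).
Distances from that point to each station vs reported:
  ST_05: calculated 24.7 vs reported 24.8 → residual 0.1 km
  ST_06: calculated 68.9 vs reported 92.1 → residual 23.2 km
  ST_07: calculated 74.3 vs reported 74.3 → residual 0.0 km
  ST_08: calculated 99.4 vs reported 99.4 → residual 0.0 km
ST_05, ST_07, ST_08 are mutually consistent (residuals ≈ 0); ST_06 is off by 23.2 km.

ST_06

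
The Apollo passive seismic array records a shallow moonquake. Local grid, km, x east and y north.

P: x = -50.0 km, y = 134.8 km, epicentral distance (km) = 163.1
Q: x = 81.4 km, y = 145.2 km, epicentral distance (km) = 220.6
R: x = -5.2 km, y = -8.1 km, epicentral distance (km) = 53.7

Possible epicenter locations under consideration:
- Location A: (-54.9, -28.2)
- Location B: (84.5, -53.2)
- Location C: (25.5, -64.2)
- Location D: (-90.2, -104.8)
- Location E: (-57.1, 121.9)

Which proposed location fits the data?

For each candidate, compare |candidate − station| to the reported distance:
Location A: residuals P 0.0, Q 0.0, R 0.1 → max 0.1 km
Location B: residuals P 68.1, Q 22.2, R 46.7 → max 68.1 km
Location C: residuals P 49.7, Q 3.9, R 10.3 → max 49.7 km
Location D: residuals P 79.8, Q 82.6, R 75.0 → max 82.6 km
Location E: residuals P 148.4, Q 80.2, R 86.3 → max 148.4 km
Only Location A has all residuals ≈ 0.

Location A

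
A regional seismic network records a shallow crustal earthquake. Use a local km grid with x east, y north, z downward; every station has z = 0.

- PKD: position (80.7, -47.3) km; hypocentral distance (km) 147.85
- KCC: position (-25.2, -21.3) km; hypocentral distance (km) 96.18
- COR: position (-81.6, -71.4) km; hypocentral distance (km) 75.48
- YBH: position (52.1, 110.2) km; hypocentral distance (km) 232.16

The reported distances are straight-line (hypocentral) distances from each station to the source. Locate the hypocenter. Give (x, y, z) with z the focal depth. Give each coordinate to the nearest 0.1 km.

Each station gives a sphere (x−x_i)² + (y−y_i)² + z² = d_i² (stations at z=0).
Subtracting the PKD sphere from KCC and COR: z² cancels, leaving linear equations in x and y:
-211.8 x + 52.0 y = 4947.98
-324.6 x − 48.2 y = 19169.13
Solving: x ≈ -45.603, y ≈ -90.590 km (keep extra digits for the depth step; rounded: -45.6, -90.6).
Then from the PKD sphere: z² = 147.85² − (x − 80.7)² − (y + 47.3)² with x = -45.603, y = -90.590, so z ≈ 63.507 ≈ 63.5 km.
Check against YBH (with the unrounded solution): distance 232.15 ≈ 232.16 km. ✓

(-45.6, -90.6, 63.5)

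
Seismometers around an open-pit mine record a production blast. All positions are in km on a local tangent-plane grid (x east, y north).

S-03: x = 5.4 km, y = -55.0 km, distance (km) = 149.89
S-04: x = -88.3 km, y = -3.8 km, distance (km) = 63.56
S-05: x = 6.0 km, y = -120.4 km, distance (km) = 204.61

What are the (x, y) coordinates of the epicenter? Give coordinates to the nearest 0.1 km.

-91.1 km east, 59.7 km north

Circle about each station: (x − 5.4)² + (y + 55.0)² = 149.89²; (x + 88.3)² + (y + 3.8)² = 63.56²; (x − 6.0)² + (y + 120.4)² = 204.61².
Subtracting the S-03 equation from the S-04 and S-05 equations removes the quadratic terms:
-187.4 x + 102.4 y = 23184.31
1.2 x − 130.8 y = -7920.24
Solving the 2×2 system: x ≈ -91.1, y ≈ 59.7 km.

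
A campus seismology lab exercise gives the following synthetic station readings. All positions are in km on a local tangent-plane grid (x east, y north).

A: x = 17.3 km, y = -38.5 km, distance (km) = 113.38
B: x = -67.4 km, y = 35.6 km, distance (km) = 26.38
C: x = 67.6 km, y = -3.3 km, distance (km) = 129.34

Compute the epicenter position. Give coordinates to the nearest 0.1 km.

x ≈ -48.4 km, y ≈ 53.9 km

Circle about each station: (x − 17.3)² + (y + 38.5)² = 113.38²; (x + 67.4)² + (y − 35.6)² = 26.38²; (x − 67.6)² + (y + 3.3)² = 129.34².
Subtracting the A equation from the B and C equations removes the quadratic terms:
-169.4 x + 148.2 y = 16187.70
100.6 x + 70.4 y = -1074.70
Solving the 2×2 system: x ≈ -48.4, y ≈ 53.9 km.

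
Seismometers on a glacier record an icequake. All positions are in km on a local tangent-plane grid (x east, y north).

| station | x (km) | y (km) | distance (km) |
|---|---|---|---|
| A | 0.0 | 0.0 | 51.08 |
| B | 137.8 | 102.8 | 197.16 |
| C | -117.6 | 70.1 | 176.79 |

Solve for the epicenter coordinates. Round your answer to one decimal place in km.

Circle about each station: x² + y² = 51.08²; (x − 137.8)² + (y − 102.8)² = 197.16²; (x + 117.6)² + (y − 70.1)² = 176.79².
Subtracting the A equation from the B and C equations removes the quadratic terms:
275.6 x + 205.6 y = -6706.22
-235.2 x + 140.2 y = -9901.77
Solving the 2×2 system: x ≈ 12.6, y ≈ -49.5 km.

(12.6, -49.5)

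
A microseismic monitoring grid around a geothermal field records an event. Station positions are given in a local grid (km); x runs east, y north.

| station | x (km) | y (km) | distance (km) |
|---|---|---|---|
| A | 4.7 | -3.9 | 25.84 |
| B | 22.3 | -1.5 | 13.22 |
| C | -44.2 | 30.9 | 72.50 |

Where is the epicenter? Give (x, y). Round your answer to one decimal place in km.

(25.6, 11.3)

Circle about each station: (x − 4.7)² + (y + 3.9)² = 25.84²; (x − 22.3)² + (y + 1.5)² = 13.22²; (x + 44.2)² + (y − 30.9)² = 72.50².
Subtracting pairs of circle equations eliminates x²+y² and gives linear equations (the radical axes):
35.2 x + 4.8 y = 955.18
-97.8 x + 69.6 y = -1717.39
Solving the 2×2 system: x ≈ 25.6, y ≈ 11.3 km.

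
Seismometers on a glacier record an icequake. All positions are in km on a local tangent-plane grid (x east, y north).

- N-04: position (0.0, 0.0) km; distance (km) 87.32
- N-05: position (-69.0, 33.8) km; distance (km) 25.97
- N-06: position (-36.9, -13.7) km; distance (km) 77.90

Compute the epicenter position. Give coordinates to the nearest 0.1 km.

-64.1 km east, 59.3 km north

Circle about each station: x² + y² = 87.32²; (x + 69.0)² + (y − 33.8)² = 25.97²; (x + 36.9)² + (y + 13.7)² = 77.90².
Subtracting pairs of circle equations eliminates x²+y² and gives linear equations (the radical axes):
-138.0 x + 67.6 y = 12853.78
-73.8 x − 27.4 y = 3105.67
Solving the 2×2 system: x ≈ -64.1, y ≈ 59.3 km.
Check against N-04 (with the unrounded x, y): √(x²+y²) = 87.32 ≈ 87.32 km. ✓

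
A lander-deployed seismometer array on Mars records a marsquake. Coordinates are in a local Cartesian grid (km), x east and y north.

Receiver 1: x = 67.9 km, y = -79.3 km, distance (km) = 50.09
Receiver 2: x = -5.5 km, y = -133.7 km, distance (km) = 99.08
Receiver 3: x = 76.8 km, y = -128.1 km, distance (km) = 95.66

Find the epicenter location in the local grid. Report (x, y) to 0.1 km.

Circle about each station: (x − 67.9)² + (y + 79.3)² = 50.09²; (x + 5.5)² + (y + 133.7)² = 99.08²; (x − 76.8)² + (y + 128.1)² = 95.66².
Subtracting pairs of circle equations eliminates x²+y² and gives linear equations (the radical axes):
-146.8 x − 108.8 y = -300.80
17.8 x − 97.6 y = 4767.12
Solving the 2×2 system: x ≈ 33.7, y ≈ -42.7 km.
Check against Receiver 1 (with the unrounded x, y): √((x − 67.9)²+(y + 79.3)²) = 50.10 ≈ 50.09 km. ✓

33.7 km east, -42.7 km north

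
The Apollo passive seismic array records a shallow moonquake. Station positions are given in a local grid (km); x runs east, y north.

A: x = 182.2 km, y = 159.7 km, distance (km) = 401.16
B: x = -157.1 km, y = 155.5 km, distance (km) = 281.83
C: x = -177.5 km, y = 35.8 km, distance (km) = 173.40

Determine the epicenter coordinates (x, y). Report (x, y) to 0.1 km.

Circle about each station: (x − 182.2)² + (y − 159.7)² = 401.16²; (x + 157.1)² + (y − 155.5)² = 281.83²; (x + 177.5)² + (y − 35.8)² = 173.40².
Subtracting the A equation from the B and C equations removes the quadratic terms:
-678.6 x − 8.4 y = 71660.93
-719.4 x − 247.8 y = 104948.75
Solving the 2×2 system: x ≈ -104.1, y ≈ -121.3 km.
Check against A (with the unrounded x, y): √((x − 182.2)²+(y − 159.7)²) = 401.16 ≈ 401.16 km. ✓

-104.1 km east, -121.3 km north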